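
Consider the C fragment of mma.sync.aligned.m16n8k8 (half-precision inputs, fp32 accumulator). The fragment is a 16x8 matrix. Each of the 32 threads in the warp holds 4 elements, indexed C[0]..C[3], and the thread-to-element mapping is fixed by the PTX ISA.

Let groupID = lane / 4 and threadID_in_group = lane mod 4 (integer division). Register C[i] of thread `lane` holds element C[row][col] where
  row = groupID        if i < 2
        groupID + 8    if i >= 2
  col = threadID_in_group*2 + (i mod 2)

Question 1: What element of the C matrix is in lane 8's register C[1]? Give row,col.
2,1

lane 8: gid=2 (8/4), tid=0 (8%4)
i=1: r=2+0=2, c=0*2+1=1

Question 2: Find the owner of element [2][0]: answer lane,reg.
r:2=>grp=2,rB=0  c:0=>tig=0,lo=0
L=2*4+0=8  i=0*2+0=0

8,0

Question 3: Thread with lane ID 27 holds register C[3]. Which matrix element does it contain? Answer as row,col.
14,7

L=27⇒gr=27>>2=6, th=27&3=3
[3]⇒row 6+8=14  col 3·2+1=7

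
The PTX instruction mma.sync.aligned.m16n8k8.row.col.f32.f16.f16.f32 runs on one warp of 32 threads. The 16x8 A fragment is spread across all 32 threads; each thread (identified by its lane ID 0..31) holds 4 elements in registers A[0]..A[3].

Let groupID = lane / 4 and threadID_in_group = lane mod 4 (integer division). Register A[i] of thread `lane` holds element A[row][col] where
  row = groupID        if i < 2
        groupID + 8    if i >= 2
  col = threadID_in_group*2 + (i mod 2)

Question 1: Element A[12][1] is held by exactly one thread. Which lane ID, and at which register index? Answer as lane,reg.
16,3

r: 12->gid=4,r8=1  c: 1->tid=0,i&1=1
L=4*4+0=16  i=1*2+1=3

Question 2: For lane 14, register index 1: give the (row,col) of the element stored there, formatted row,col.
3,5

14: grp=3,tig=2
[1] (3+0,2*2+1) = (3,5)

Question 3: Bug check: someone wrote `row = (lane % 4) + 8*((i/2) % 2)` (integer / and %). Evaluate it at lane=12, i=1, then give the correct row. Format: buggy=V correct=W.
buggy=0 correct=3

`(lane % 4) + 8*((i/2) % 2)`[12,1]=>0
L=12=>grp=12>>2=3, tig=12&3=0
[1]=>row 3+0=3  col 0·2+1=1
row: 0 vs 3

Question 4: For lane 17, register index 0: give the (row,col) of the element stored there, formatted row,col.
4,2

lane 17->17/4=4, 17 mod 4=1
i=0  r:4+0->4  c:2·1+0->2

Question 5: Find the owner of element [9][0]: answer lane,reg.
r:9=>grp=1,rB=1  c:0=>tig=0,lo=0
L=1*4+0=4  i=1*2+0=2

4,2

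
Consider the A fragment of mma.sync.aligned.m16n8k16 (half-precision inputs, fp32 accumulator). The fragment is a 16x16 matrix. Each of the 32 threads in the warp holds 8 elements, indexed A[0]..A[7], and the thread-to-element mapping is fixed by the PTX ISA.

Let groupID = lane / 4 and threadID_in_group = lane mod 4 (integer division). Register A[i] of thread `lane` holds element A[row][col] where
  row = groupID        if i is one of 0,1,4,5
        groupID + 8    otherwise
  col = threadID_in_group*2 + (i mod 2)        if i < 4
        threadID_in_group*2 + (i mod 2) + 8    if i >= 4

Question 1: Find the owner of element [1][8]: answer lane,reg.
r=1⇒gr=1,Rb=0  c=8⇒Cb=1,th=0,odd=0
L=1*4+0=4  i=1*4+0*2+0=4

4,4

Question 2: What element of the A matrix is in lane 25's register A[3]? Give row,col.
14,3

lane 25→25/4=6, 25 mod 4=1
i=3  r:6+8→14  c:2·1+1+0→3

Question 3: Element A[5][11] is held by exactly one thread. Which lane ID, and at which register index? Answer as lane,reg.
21,5

r=5⇒gr=5,Rb=0  c=11⇒Cb=1,th=1,odd=1
L=5*4+1=21  i=1*4+0*2+1=5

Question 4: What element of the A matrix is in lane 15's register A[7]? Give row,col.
11,15

15: gr=3,th=3
[7] (3+8,3*2+1+8) = (11,15)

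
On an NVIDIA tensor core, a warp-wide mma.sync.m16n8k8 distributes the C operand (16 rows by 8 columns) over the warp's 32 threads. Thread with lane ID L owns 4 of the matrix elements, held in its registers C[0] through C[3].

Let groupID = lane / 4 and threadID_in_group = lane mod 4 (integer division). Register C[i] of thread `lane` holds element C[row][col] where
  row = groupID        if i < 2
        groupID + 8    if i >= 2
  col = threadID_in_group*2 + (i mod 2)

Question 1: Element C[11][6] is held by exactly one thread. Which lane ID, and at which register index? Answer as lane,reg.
r: 11->gid=3,r8=1  c: 6->tid=3,i&1=0
L=3*4+3=15  i=1*2+0=2

15,2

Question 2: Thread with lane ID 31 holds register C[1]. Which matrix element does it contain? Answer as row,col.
L=31⇒gr=31>>2=7, th=31&3=3
[1]⇒row 7+0=7  col 3·2+1=7

7,7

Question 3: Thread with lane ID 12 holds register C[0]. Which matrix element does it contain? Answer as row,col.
lane 12: gr=3 (12/4), th=0 (12%4)
i=0: r=3+0=3, c=0*2+0=0

3,0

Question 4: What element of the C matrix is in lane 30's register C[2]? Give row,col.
15,4

lane 30⇒30/4=7, 30 mod 4=2
i=2  r:7+8⇒15  c:2·2+0⇒4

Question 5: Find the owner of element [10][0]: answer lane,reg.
r=10→G=2,rhi=1  c=0→T=0,p=0
L=2*4+0=8  i=1*2+0=2

8,2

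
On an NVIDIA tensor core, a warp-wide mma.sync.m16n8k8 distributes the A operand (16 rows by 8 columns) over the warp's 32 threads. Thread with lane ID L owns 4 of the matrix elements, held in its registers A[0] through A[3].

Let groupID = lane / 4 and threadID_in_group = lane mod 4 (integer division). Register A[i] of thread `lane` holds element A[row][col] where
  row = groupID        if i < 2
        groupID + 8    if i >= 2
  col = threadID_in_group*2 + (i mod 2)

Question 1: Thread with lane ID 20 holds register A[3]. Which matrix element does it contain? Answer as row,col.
13,1

lane 20→20/4=5, 20 mod 4=0
i=3  r:5+8→13  c:2·0+1→1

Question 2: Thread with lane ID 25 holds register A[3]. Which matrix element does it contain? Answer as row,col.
lane 25: g=6 (25/4), t=1 (25%4)
i=3: r=6+8=14, c=1*2+1=3

14,3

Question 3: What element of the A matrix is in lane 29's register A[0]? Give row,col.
7,2

L=29->gid=29>>2=7, tid=29&3=1
[0]->row 7+0=7  col 1·2+0=2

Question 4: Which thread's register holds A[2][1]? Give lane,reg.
r=2→G=2,rhi=0  c=1→T=0,p=1
L=2*4+0=8  i=0*2+1=1

8,1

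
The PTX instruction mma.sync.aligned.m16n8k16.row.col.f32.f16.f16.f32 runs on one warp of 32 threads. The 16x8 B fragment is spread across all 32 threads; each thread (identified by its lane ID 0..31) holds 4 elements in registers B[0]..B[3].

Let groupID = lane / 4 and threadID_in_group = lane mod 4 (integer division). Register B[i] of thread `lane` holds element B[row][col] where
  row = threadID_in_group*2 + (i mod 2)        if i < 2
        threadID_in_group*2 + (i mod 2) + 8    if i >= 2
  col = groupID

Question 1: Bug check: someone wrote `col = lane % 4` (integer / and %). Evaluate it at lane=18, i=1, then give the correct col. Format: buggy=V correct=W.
buggy=2 correct=4

`lane % 4`[18,1]=>2
18: grp=4,tig=2
[1] (2*2+1+0,4) = (5,4)
col: 2 vs 4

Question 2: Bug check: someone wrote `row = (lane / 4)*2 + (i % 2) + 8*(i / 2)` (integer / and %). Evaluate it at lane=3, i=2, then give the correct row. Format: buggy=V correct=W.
buggy=8 correct=14

`(lane / 4)*2 + (i % 2) + 8*(i / 2)`[3,2]→8
3: G=0,T=3
[2] (3*2+0+8,0) = (14,0)
row: 8 vs 14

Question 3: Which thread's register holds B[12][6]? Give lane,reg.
c: 6->gid=6  r: 12->r8=1,tid=2,i&1=0
L=6*4+2=26  i=1*2+0=2

26,2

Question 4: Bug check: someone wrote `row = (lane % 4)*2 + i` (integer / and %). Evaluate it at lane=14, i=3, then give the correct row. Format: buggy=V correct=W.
`(lane % 4)*2 + i`[14,3]⇒7
14: gr=3,th=2
[3] (2*2+1+8,3) = (13,3)
row: 7 vs 13

buggy=7 correct=13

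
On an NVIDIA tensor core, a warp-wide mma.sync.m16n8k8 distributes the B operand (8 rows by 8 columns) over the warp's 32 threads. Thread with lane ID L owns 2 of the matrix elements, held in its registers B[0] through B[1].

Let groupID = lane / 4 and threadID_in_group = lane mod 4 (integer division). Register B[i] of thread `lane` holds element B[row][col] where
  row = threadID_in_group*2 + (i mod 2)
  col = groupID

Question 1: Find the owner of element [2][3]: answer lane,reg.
c=3⇒gr=3  r=2⇒th=1,odd=0
L=3*4+1=13  i=0=0

13,0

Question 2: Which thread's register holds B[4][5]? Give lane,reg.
c=5->g=5  r=4->t=2,b0=0
L=5*4+2=22  i=0=0

22,0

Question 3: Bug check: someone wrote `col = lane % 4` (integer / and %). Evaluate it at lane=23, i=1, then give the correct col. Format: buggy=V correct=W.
`lane % 4`[23,1]⇒3
lane 23: gr=5 (23/4), th=3 (23%4)
i=1: r=3*2+1=7, c=gr=5
col: 3 vs 5

buggy=3 correct=5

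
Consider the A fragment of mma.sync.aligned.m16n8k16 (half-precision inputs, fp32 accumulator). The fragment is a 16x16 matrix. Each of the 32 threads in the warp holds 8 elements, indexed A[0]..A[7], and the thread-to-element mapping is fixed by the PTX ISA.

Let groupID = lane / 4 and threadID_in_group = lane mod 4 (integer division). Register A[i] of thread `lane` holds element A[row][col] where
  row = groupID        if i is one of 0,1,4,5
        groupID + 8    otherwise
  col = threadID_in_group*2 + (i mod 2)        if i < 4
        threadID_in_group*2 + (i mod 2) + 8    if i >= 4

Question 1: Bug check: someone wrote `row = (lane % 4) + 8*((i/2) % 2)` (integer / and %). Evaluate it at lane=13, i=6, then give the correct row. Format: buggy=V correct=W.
buggy=9 correct=11

`(lane % 4) + 8*((i/2) % 2)`[13,6]=>9
13: grp=3,tig=1
[6] (3+8,1*2+0+8) = (11,10)
row: 9 vs 11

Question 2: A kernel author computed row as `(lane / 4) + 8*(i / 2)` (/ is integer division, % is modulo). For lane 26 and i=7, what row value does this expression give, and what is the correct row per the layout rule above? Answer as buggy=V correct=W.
`(lane / 4) + 8*(i / 2)`[26,7]=>30
lane 26=>26/4=6, 26 mod 4=2
i=7  r:6+8=>14  c:2·2+1+8=>13
row: 30 vs 14

buggy=30 correct=14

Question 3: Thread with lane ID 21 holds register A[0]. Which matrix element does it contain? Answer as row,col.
5,2

21: gr=5,th=1
[0] (5+0,1*2+0+0) = (5,2)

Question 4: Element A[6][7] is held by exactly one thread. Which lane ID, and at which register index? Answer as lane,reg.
r=6->g=6,rb=0  c=7->cb=0,t=3,b0=1
L=6*4+3=27  i=0*4+0*2+1=1

27,1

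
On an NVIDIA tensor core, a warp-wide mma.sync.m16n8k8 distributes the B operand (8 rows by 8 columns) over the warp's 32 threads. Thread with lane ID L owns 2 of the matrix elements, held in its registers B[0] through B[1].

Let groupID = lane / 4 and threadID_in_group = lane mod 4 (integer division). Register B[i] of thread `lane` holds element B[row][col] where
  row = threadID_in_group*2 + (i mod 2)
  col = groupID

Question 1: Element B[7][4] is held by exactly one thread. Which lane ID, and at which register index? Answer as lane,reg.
c:4=>grp=4  r:7=>tig=3,lo=1
L=4*4+3=19  i=1=1

19,1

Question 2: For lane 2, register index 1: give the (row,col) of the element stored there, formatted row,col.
5,0

2: gid=0,tid=2
[1] (2*2+1,0) = (5,0)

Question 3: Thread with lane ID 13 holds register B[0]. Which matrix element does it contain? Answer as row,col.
lane 13=>13/4=3, 13 mod 4=1
i=0  r:2·1+0=>2  c:3

2,3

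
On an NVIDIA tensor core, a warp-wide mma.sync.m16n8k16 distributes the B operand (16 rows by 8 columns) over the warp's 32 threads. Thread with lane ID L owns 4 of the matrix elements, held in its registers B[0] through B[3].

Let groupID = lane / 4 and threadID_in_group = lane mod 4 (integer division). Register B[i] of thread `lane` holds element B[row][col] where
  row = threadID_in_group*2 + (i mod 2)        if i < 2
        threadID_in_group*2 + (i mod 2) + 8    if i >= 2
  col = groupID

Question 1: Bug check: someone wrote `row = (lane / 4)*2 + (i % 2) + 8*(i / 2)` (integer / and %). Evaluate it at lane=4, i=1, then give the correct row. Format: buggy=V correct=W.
`(lane / 4)*2 + (i % 2) + 8*(i / 2)`[4,1]→3
lane 4: G=1 (4/4), T=0 (4%4)
i=1: r=0*2+1+0=1, c=G=1
row: 3 vs 1

buggy=3 correct=1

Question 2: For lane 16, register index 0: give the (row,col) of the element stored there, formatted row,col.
0,4

L=16→G=16>>2=4, T=16&3=0
[0]→row 0·2+0+0=0  col G=4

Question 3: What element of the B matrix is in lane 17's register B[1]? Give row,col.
L=17->gid=17>>2=4, tid=17&3=1
[1]->row 1·2+1+0=3  col gid=4

3,4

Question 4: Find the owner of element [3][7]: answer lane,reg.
c:7=>grp=7  r:3=>rB=0,tig=1,lo=1
L=7*4+1=29  i=0*2+1=1

29,1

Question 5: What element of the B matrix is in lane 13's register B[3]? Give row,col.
lane 13: grp=3 (13/4), tig=1 (13%4)
i=3: r=1*2+1+8=11, c=grp=3

11,3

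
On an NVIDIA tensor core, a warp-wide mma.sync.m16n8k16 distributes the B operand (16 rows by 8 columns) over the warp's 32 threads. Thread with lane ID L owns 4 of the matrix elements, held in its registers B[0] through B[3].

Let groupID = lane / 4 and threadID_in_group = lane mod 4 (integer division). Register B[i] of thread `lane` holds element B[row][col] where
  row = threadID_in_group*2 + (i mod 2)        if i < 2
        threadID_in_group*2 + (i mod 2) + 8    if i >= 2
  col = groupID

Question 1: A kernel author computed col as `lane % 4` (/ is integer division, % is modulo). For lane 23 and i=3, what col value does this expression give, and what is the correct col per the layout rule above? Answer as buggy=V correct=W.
`lane % 4`[23,3]→3
lane 23: G=5 (23/4), T=3 (23%4)
i=3: r=3*2+1+8=15, c=G=5
col: 3 vs 5

buggy=3 correct=5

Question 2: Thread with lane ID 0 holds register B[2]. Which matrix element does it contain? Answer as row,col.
lane 0⇒0/4=0, 0 mod 4=0
i=2  r:2·0+0+8⇒8  c:0

8,0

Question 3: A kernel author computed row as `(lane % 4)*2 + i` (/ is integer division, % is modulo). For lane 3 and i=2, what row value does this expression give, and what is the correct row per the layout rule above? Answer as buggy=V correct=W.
`(lane % 4)*2 + i`[3,2]=>8
L=3=>grp=3>>2=0, tig=3&3=3
[2]=>row 3·2+0+8=14  col grp=0
row: 8 vs 14

buggy=8 correct=14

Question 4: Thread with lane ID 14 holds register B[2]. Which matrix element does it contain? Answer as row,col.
lane 14=>14/4=3, 14 mod 4=2
i=2  r:2·2+0+8=>12  c:3

12,3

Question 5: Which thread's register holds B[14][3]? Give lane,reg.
15,2

c=3⇒gr=3  r=14⇒Rb=1,th=3,odd=0
L=3*4+3=15  i=1*2+0=2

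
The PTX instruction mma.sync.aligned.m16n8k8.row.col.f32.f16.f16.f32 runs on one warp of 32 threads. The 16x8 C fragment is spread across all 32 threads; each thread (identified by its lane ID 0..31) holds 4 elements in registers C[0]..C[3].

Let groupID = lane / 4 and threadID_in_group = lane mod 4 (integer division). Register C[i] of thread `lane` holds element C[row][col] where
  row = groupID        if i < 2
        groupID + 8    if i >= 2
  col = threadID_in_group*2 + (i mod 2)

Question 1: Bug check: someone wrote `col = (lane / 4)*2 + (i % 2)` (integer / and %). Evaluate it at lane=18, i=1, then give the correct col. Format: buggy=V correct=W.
buggy=9 correct=5

`(lane / 4)*2 + (i % 2)`[18,1]->9
L=18->gid=18>>2=4, tid=18&3=2
[1]->row 4+0=4  col 2·2+1=5
col: 9 vs 5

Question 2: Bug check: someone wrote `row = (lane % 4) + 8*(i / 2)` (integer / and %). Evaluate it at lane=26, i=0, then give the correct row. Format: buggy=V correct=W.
`(lane % 4) + 8*(i / 2)`[26,0]->2
lane 26->26/4=6, 26 mod 4=2
i=0  r:6+0->6  c:2·2+0->4
row: 2 vs 6

buggy=2 correct=6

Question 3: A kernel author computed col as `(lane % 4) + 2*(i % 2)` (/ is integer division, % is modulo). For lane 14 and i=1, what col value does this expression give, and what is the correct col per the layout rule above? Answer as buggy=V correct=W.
buggy=4 correct=5

`(lane % 4) + 2*(i % 2)`[14,1]->4
lane 14->14/4=3, 14 mod 4=2
i=1  r:3+0->3  c:2·2+1->5
col: 4 vs 5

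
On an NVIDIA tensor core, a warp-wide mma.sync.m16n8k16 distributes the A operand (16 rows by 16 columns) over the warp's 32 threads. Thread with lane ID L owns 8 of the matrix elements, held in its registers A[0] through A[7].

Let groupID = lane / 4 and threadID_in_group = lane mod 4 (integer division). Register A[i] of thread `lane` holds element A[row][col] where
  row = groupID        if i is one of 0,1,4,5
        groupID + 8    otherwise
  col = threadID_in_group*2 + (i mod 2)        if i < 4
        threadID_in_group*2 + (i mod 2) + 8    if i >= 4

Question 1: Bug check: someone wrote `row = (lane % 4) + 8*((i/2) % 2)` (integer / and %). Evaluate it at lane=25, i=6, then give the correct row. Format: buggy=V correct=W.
buggy=9 correct=14

`(lane % 4) + 8*((i/2) % 2)`[25,6]->9
25: gid=6,tid=1
[6] (6+8,1*2+0+8) = (14,10)
row: 9 vs 14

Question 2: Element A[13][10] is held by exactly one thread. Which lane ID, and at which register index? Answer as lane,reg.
r=13->g=5,rb=1  c=10->cb=1,t=1,b0=0
L=5*4+1=21  i=1*4+1*2+0=6

21,6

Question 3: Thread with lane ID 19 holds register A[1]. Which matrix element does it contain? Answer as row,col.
L=19→G=19>>2=4, T=19&3=3
[1]→row 4+0=4  col 3·2+1+0=7

4,7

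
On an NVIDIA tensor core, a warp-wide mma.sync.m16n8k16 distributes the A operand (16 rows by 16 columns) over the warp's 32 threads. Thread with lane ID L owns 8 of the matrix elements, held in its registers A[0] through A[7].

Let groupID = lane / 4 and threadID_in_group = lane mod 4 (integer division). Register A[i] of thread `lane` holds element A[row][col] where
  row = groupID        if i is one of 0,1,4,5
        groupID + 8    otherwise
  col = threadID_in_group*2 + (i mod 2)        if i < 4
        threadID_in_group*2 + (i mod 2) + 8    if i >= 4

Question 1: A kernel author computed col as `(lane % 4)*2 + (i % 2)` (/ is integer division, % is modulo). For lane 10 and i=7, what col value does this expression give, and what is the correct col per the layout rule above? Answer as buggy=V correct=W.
`(lane % 4)*2 + (i % 2)`[10,7]->5
lane 10: gid=2 (10/4), tid=2 (10%4)
i=7: r=2+8=10, c=2*2+1+8=13
col: 5 vs 13

buggy=5 correct=13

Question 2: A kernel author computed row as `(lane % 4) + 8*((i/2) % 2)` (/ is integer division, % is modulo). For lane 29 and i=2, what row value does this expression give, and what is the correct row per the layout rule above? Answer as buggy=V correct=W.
`(lane % 4) + 8*((i/2) % 2)`[29,2]->9
lane 29->29/4=7, 29 mod 4=1
i=2  r:7+8->15  c:2·1+0+0->2
row: 9 vs 15

buggy=9 correct=15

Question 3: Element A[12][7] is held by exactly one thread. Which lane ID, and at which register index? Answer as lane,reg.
r: 12->gid=4,r8=1  c: 7->c8=0,tid=3,i&1=1
L=4*4+3=19  i=0*4+1*2+1=3

19,3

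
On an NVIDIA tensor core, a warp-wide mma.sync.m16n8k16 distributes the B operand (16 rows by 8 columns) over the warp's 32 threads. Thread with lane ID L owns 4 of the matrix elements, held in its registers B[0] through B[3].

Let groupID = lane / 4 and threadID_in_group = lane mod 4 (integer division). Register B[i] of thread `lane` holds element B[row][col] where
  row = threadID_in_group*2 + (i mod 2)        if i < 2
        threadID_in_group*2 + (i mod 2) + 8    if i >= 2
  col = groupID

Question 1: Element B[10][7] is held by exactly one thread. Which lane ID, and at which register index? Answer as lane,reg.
29,2

c:7=>grp=7  r:10=>rB=1,tig=1,lo=0
L=7*4+1=29  i=1*2+0=2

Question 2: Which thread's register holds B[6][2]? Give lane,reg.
c: 2->gid=2  r: 6->r8=0,tid=3,i&1=0
L=2*4+3=11  i=0*2+0=0

11,0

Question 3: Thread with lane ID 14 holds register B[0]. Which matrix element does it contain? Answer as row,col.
4,3

L=14→G=14>>2=3, T=14&3=2
[0]→row 2·2+0+0=4  col G=3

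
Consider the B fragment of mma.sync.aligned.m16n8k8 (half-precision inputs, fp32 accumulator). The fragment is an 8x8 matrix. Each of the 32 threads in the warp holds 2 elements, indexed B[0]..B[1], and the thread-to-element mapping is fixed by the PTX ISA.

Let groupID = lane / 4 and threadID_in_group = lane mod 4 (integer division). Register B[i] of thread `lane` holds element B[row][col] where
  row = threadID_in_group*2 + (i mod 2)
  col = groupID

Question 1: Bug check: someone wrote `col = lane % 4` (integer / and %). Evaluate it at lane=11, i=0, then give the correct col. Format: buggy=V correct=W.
`lane % 4`[11,0]->3
11: g=2,t=3
[0] (3*2+0,2) = (6,2)
col: 3 vs 2

buggy=3 correct=2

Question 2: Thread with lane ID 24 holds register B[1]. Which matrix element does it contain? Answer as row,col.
1,6

lane 24⇒24/4=6, 24 mod 4=0
i=1  r:2·0+1⇒1  c:6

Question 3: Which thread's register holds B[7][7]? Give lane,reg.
31,1

c: 7->gid=7  r: 7->tid=3,i&1=1
L=7*4+3=31  i=1=1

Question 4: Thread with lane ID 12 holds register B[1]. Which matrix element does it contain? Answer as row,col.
1,3

lane 12: G=3 (12/4), T=0 (12%4)
i=1: r=0*2+1=1, c=G=3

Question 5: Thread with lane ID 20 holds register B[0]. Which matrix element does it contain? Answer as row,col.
0,5

lane 20: gr=5 (20/4), th=0 (20%4)
i=0: r=0*2+0=0, c=gr=5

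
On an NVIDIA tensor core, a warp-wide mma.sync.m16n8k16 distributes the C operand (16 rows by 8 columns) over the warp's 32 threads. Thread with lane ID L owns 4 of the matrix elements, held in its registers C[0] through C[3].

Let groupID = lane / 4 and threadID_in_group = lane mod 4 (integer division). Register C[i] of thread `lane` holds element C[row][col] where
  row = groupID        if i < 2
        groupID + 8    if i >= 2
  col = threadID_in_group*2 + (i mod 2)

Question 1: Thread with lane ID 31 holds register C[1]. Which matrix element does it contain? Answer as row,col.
7,7

lane 31: G=7 (31/4), T=3 (31%4)
i=1: r=7+0=7, c=3*2+1=7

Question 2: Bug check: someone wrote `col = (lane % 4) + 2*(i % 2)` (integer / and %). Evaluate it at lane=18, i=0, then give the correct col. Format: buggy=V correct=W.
buggy=2 correct=4

`(lane % 4) + 2*(i % 2)`[18,0]⇒2
lane 18: gr=4 (18/4), th=2 (18%4)
i=0: r=4+0=4, c=2*2+0=4
col: 2 vs 4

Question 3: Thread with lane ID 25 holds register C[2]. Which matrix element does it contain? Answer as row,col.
14,2

lane 25: gr=6 (25/4), th=1 (25%4)
i=2: r=6+8=14, c=1*2+0=2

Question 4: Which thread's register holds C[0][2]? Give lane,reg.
r:0=>grp=0,rB=0  c:2=>tig=1,lo=0
L=0*4+1=1  i=0*2+0=0

1,0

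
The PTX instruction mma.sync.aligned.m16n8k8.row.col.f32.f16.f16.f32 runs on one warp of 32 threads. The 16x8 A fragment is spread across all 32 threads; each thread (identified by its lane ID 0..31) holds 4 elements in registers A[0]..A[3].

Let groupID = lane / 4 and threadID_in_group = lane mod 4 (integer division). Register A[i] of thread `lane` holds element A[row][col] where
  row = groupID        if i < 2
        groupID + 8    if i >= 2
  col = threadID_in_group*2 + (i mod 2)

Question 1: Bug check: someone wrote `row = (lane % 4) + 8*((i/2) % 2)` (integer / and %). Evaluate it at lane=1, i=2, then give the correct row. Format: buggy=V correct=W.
buggy=9 correct=8

`(lane % 4) + 8*((i/2) % 2)`[1,2]⇒9
1: gr=0,th=1
[2] (0+8,1*2+0) = (8,2)
row: 9 vs 8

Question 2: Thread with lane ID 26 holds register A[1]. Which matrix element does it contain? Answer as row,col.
26: grp=6,tig=2
[1] (6+0,2*2+1) = (6,5)

6,5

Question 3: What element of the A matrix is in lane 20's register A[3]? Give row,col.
13,1

lane 20: gid=5 (20/4), tid=0 (20%4)
i=3: r=5+8=13, c=0*2+1=1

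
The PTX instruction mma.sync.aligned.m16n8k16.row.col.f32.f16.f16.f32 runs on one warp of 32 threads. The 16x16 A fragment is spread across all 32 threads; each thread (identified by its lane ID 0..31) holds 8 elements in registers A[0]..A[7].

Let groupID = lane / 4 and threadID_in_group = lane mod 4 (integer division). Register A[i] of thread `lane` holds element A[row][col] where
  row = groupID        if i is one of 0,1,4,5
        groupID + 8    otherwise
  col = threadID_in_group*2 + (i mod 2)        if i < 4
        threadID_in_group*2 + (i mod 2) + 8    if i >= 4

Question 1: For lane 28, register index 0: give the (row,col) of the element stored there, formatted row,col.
7,0

28: g=7,t=0
[0] (7+0,0*2+0+0) = (7,0)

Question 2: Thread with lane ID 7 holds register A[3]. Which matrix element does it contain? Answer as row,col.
9,7

7: grp=1,tig=3
[3] (1+8,3*2+1+0) = (9,7)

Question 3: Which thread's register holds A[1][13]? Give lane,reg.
r:1=>grp=1,rB=0  c:13=>cB=1,tig=2,lo=1
L=1*4+2=6  i=1*4+0*2+1=5

6,5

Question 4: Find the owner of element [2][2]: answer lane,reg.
r: 2->gid=2,r8=0  c: 2->c8=0,tid=1,i&1=0
L=2*4+1=9  i=0*4+0*2+0=0

9,0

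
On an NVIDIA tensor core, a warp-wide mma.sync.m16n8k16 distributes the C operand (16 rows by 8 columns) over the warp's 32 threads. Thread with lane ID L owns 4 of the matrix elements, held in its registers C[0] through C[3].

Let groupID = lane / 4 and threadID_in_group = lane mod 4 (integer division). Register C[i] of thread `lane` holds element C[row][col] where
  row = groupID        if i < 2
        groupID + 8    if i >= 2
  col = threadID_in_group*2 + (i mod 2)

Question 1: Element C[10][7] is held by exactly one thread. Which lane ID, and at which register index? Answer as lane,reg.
11,3

r=10⇒gr=2,Rb=1  c=7⇒th=3,odd=1
L=2*4+3=11  i=1*2+1=3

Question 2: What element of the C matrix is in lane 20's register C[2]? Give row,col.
13,0

L=20=>grp=20>>2=5, tig=20&3=0
[2]=>row 5+8=13  col 0·2+0=0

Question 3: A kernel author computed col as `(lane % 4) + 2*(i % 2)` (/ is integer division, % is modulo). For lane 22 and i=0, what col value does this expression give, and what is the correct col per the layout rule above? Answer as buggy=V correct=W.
`(lane % 4) + 2*(i % 2)`[22,0]->2
L=22->gid=22>>2=5, tid=22&3=2
[0]->row 5+0=5  col 2·2+0=4
col: 2 vs 4

buggy=2 correct=4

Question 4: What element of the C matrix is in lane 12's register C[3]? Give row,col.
11,1

L=12⇒gr=12>>2=3, th=12&3=0
[3]⇒row 3+8=11  col 0·2+1=1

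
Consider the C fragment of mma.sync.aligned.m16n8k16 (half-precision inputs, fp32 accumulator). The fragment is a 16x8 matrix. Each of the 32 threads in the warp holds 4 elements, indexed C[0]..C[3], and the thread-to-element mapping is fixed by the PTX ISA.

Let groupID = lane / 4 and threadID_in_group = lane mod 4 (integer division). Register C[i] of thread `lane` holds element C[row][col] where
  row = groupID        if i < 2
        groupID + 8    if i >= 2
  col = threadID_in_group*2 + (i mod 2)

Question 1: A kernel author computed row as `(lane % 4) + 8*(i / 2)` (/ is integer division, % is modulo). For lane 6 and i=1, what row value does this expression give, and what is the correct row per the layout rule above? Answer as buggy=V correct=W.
`(lane % 4) + 8*(i / 2)`[6,1]->2
lane 6: gid=1 (6/4), tid=2 (6%4)
i=1: r=1+0=1, c=2*2+1=5
row: 2 vs 1

buggy=2 correct=1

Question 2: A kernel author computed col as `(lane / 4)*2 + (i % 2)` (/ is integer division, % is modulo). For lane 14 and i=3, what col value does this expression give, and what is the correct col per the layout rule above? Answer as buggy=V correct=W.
`(lane / 4)*2 + (i % 2)`[14,3]⇒7
L=14⇒gr=14>>2=3, th=14&3=2
[3]⇒row 3+8=11  col 2·2+1=5
col: 7 vs 5

buggy=7 correct=5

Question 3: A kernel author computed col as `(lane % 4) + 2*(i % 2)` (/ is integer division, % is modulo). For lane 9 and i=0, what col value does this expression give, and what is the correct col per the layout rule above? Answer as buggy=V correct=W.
`(lane % 4) + 2*(i % 2)`[9,0]->1
lane 9->9/4=2, 9 mod 4=1
i=0  r:2+0->2  c:2·1+0->2
col: 1 vs 2

buggy=1 correct=2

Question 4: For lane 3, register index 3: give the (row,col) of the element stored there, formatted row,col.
3: g=0,t=3
[3] (0+8,3*2+1) = (8,7)

8,7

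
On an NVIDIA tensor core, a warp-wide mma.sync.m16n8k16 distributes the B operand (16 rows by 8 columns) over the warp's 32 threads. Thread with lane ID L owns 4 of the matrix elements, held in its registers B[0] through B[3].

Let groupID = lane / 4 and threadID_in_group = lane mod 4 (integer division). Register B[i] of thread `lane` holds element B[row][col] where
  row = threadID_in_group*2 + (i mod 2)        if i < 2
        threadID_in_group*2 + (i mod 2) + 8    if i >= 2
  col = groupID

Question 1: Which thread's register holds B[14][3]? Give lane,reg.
15,2

c: 3->gid=3  r: 14->r8=1,tid=3,i&1=0
L=3*4+3=15  i=1*2+0=2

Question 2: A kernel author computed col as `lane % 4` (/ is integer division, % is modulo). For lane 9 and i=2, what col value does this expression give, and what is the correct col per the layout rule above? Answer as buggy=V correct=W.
buggy=1 correct=2

`lane % 4`[9,2]=>1
lane 9=>9/4=2, 9 mod 4=1
i=2  r:2·1+0+8=>10  c:2
col: 1 vs 2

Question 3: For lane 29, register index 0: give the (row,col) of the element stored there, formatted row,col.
2,7

lane 29->29/4=7, 29 mod 4=1
i=0  r:2·1+0+0->2  c:7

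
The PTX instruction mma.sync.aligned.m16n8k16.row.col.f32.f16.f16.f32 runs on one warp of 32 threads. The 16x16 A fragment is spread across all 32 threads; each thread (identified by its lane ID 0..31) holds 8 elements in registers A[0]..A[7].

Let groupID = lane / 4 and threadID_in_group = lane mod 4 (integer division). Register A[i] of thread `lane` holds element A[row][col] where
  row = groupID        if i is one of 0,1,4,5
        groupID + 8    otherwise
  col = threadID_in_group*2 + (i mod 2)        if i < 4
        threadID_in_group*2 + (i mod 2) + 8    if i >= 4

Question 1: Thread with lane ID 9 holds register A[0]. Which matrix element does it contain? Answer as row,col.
2,2

lane 9->9/4=2, 9 mod 4=1
i=0  r:2+0->2  c:2·1+0+0->2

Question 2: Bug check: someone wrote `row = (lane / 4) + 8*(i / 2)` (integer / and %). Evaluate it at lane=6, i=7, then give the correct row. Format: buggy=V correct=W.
`(lane / 4) + 8*(i / 2)`[6,7]->25
6: gid=1,tid=2
[7] (1+8,2*2+1+8) = (9,13)
row: 25 vs 9

buggy=25 correct=9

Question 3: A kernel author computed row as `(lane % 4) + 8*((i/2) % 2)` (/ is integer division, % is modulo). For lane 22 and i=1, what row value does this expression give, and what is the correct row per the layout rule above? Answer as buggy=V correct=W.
`(lane % 4) + 8*((i/2) % 2)`[22,1]→2
22: G=5,T=2
[1] (5+0,2*2+1+0) = (5,5)
row: 2 vs 5

buggy=2 correct=5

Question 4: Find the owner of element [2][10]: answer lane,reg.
r=2⇒gr=2,Rb=0  c=10⇒Cb=1,th=1,odd=0
L=2*4+1=9  i=1*4+0*2+0=4

9,4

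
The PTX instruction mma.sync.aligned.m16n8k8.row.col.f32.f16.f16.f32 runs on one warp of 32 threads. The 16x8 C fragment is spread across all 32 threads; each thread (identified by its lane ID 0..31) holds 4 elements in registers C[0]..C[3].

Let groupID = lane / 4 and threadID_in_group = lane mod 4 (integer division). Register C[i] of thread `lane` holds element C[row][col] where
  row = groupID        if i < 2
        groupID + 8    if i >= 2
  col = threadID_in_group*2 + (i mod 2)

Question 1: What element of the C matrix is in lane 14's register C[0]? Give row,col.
3,4

14: G=3,T=2
[0] (3+0,2*2+0) = (3,4)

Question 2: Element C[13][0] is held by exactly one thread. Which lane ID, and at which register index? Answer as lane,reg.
20,2

r: 13->gid=5,r8=1  c: 0->tid=0,i&1=0
L=5*4+0=20  i=1*2+0=2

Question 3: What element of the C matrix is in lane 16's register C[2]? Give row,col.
lane 16: g=4 (16/4), t=0 (16%4)
i=2: r=4+8=12, c=0*2+0=0

12,0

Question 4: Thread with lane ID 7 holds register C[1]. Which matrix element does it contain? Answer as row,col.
1,7

7: gr=1,th=3
[1] (1+0,3*2+1) = (1,7)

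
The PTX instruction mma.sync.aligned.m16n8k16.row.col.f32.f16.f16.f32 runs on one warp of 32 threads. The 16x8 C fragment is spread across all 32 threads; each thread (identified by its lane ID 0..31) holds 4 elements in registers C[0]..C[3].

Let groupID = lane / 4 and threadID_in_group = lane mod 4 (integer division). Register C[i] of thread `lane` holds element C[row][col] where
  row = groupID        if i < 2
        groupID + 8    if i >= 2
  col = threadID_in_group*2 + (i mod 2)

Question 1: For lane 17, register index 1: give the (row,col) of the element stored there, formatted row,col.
4,3

L=17=>grp=17>>2=4, tig=17&3=1
[1]=>row 4+0=4  col 1·2+1=3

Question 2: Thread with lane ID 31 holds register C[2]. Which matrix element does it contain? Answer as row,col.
15,6

lane 31: G=7 (31/4), T=3 (31%4)
i=2: r=7+8=15, c=3*2+0=6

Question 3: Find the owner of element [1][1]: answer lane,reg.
4,1

r: 1->gid=1,r8=0  c: 1->tid=0,i&1=1
L=1*4+0=4  i=0*2+1=1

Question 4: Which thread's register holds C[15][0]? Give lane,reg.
28,2

r=15⇒gr=7,Rb=1  c=0⇒th=0,odd=0
L=7*4+0=28  i=1*2+0=2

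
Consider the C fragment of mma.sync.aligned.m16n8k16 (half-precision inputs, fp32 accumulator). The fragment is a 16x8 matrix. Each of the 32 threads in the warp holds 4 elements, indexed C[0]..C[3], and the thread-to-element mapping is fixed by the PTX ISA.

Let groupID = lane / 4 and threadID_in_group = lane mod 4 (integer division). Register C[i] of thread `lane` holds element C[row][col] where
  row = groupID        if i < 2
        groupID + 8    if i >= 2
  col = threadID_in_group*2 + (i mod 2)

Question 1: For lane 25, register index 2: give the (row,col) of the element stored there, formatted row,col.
14,2

L=25→G=25>>2=6, T=25&3=1
[2]→row 6+8=14  col 1·2+0=2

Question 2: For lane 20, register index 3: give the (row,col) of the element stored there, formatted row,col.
13,1

lane 20: gid=5 (20/4), tid=0 (20%4)
i=3: r=5+8=13, c=0*2+1=1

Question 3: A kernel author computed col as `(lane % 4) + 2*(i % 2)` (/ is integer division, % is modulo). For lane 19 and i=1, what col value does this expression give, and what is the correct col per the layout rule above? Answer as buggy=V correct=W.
buggy=5 correct=7

`(lane % 4) + 2*(i % 2)`[19,1]=>5
lane 19: grp=4 (19/4), tig=3 (19%4)
i=1: r=4+0=4, c=3*2+1=7
col: 5 vs 7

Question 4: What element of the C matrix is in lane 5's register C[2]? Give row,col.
9,2

5: gid=1,tid=1
[2] (1+8,1*2+0) = (9,2)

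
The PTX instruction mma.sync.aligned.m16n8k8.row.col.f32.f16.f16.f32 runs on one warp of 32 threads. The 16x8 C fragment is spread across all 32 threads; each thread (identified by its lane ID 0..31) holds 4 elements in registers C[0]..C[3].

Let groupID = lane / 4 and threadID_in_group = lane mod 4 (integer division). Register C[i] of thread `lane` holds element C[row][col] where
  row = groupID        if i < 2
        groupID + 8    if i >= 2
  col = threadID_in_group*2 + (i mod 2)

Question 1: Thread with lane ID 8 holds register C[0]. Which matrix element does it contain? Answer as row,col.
lane 8: g=2 (8/4), t=0 (8%4)
i=0: r=2+0=2, c=0*2+0=0

2,0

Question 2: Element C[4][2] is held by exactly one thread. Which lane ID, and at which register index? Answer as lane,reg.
r=4->g=4,rb=0  c=2->t=1,b0=0
L=4*4+1=17  i=0*2+0=0

17,0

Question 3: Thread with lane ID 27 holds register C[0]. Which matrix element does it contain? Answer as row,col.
L=27->gid=27>>2=6, tid=27&3=3
[0]->row 6+0=6  col 3·2+0=6

6,6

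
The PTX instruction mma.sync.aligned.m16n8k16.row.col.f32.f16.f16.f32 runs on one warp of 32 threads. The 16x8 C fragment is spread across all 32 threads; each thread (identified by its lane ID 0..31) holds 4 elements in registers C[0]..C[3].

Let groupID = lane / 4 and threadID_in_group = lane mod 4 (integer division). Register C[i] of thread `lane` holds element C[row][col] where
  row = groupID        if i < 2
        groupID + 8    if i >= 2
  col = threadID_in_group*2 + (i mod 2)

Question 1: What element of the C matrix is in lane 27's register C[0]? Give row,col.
6,6

lane 27: g=6 (27/4), t=3 (27%4)
i=0: r=6+0=6, c=3*2+0=6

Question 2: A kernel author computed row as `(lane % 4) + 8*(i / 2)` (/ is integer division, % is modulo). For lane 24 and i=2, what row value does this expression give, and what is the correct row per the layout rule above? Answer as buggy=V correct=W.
buggy=8 correct=14

`(lane % 4) + 8*(i / 2)`[24,2]=>8
L=24=>grp=24>>2=6, tig=24&3=0
[2]=>row 6+8=14  col 0·2+0=0
row: 8 vs 14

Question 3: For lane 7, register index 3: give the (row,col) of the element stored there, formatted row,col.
9,7

7: G=1,T=3
[3] (1+8,3*2+1) = (9,7)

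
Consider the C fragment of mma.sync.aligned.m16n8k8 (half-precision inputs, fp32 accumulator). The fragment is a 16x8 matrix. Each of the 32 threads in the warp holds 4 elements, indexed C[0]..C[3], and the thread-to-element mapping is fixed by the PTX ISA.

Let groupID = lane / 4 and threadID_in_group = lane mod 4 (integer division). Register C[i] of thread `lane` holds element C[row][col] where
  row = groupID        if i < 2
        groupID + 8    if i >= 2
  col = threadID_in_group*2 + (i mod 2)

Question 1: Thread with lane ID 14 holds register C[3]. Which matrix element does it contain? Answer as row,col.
11,5

L=14->g=14>>2=3, t=14&3=2
[3]->row 3+8=11  col 2·2+1=5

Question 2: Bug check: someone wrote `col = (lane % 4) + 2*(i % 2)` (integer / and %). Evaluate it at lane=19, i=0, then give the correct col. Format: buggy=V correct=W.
buggy=3 correct=6

`(lane % 4) + 2*(i % 2)`[19,0]⇒3
L=19⇒gr=19>>2=4, th=19&3=3
[0]⇒row 4+0=4  col 3·2+0=6
col: 3 vs 6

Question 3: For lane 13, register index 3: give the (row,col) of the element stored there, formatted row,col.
11,3

L=13→G=13>>2=3, T=13&3=1
[3]→row 3+8=11  col 1·2+1=3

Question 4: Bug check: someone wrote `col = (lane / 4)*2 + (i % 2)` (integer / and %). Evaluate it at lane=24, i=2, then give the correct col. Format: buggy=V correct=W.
`(lane / 4)*2 + (i % 2)`[24,2]->12
lane 24: gid=6 (24/4), tid=0 (24%4)
i=2: r=6+8=14, c=0*2+0=0
col: 12 vs 0

buggy=12 correct=0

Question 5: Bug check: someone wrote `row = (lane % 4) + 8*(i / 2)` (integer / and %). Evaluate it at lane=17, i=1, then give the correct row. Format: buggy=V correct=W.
`(lane % 4) + 8*(i / 2)`[17,1]->1
17: g=4,t=1
[1] (4+0,1*2+1) = (4,3)
row: 1 vs 4

buggy=1 correct=4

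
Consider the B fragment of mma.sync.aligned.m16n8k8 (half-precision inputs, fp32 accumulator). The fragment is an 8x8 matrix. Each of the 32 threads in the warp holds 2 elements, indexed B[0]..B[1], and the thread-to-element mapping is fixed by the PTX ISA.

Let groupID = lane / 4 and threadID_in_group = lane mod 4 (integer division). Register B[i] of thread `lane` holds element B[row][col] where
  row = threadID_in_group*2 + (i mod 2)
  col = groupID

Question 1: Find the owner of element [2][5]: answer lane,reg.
21,0

c: 5->gid=5  r: 2->tid=1,i&1=0
L=5*4+1=21  i=0=0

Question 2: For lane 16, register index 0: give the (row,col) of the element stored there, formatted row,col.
L=16→G=16>>2=4, T=16&3=0
[0]→row 0·2+0=0  col G=4

0,4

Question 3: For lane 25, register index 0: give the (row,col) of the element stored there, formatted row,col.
lane 25⇒25/4=6, 25 mod 4=1
i=0  r:2·1+0⇒2  c:6

2,6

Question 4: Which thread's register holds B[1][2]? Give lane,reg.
8,1

c=2->g=2  r=1->t=0,b0=1
L=2*4+0=8  i=1=1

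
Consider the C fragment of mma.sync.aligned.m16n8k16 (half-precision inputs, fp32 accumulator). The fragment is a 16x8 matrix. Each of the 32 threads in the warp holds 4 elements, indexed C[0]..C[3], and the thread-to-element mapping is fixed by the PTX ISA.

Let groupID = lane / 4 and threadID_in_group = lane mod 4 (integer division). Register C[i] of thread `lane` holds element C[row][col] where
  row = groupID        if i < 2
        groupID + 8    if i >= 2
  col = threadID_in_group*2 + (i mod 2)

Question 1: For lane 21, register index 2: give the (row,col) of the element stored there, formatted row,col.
13,2

L=21->gid=21>>2=5, tid=21&3=1
[2]->row 5+8=13  col 1·2+0=2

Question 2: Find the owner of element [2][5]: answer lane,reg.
10,1

r=2→G=2,rhi=0  c=5→T=2,p=1
L=2*4+2=10  i=0*2+1=1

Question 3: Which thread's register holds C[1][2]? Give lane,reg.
5,0

r=1⇒gr=1,Rb=0  c=2⇒th=1,odd=0
L=1*4+1=5  i=0*2+0=0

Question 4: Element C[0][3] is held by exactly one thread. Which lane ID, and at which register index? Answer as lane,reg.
r=0→G=0,rhi=0  c=3→T=1,p=1
L=0*4+1=1  i=0*2+1=1

1,1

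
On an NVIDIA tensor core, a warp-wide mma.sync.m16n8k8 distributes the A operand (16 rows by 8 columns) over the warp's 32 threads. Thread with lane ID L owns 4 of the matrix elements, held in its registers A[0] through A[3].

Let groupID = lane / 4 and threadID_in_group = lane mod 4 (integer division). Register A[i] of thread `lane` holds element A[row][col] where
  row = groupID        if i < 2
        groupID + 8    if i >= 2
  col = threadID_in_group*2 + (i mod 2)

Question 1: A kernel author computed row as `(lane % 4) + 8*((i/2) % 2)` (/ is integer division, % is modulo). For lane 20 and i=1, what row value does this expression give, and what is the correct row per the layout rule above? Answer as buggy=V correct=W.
buggy=0 correct=5

`(lane % 4) + 8*((i/2) % 2)`[20,1]→0
20: G=5,T=0
[1] (5+0,0*2+1) = (5,1)
row: 0 vs 5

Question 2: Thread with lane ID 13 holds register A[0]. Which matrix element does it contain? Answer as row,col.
3,2

lane 13: gr=3 (13/4), th=1 (13%4)
i=0: r=3+0=3, c=1*2+0=2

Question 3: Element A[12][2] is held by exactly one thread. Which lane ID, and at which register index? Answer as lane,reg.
r=12→G=4,rhi=1  c=2→T=1,p=0
L=4*4+1=17  i=1*2+0=2

17,2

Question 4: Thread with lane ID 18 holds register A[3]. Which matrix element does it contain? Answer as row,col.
lane 18: g=4 (18/4), t=2 (18%4)
i=3: r=4+8=12, c=2*2+1=5

12,5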